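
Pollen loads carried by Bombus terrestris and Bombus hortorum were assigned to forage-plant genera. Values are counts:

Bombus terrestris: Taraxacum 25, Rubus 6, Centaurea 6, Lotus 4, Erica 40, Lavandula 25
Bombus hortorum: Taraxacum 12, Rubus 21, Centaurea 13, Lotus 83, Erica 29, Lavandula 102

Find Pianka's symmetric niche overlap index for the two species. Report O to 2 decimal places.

0.61

Proportions for Bombus terrestris (n=106): 25/106=0.2358, 6/106=0.0566, 6/106=0.0566, 4/106=0.0377, 40/106=0.3774, 25/106=0.2358
Proportions for Bombus hortorum (n=260): 12/260=0.0462, 21/260=0.0808, 13/260=0.0500, 83/260=0.3192, 29/260=0.1115, 102/260=0.3923
Σ p₁ᵢp₂ᵢ = 0.010894 + 0.004573 + 0.002830 + 0.012034 + 0.042080 + 0.092504 = 0.164915
Σp_1ᵢ² = 0.2358² + 0.0566² + 0.0566² + 0.0377² + 0.3774² + 0.2358² = 0.055602 + 0.003204 + 0.003204 + 0.001421 + 0.142431 + 0.055602 = 0.261464
Σp_2ᵢ² = 0.0462² + 0.0808² + 0.0500² + 0.3192² + 0.1115² + 0.3923² = 0.002134 + 0.006529 + 0.002500 + 0.101889 + 0.012432 + 0.153899 = 0.279383
O = 0.164915 / √(0.261464 × 0.279383) = 0.164915 / 0.2702750 = 0.6102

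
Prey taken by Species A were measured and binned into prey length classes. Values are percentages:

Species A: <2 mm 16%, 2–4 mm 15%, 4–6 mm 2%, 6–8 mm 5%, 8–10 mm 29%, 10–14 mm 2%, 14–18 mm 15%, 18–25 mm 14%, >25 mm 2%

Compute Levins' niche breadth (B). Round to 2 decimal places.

Convert percentages to proportions (divide by 100).
Σpᵢ² = 0.16² + 0.15² + 0.02² + 0.05² + 0.29² + 0.02² + 0.15² + 0.14² + 0.02² = 0.0256 + 0.0225 + 0.0004 + 0.0025 + 0.0841 + 0.0004 + 0.0225 + 0.0196 + 0.0004 = 0.1780
B = 1 / 0.1780 = 5.6180

5.62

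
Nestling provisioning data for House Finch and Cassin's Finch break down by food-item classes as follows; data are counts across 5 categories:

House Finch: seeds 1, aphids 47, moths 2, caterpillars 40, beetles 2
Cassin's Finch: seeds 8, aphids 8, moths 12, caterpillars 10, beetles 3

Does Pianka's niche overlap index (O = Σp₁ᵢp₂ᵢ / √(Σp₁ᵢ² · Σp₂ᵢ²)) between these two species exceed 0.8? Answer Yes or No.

No

Proportions for House Finch (n=92): 1/92=0.0109, 47/92=0.5109, 2/92=0.0217, 40/92=0.4348, 2/92=0.0217
Proportions for Cassin's Finch (n=41): 8/41=0.1951, 8/41=0.1951, 12/41=0.2927, 10/41=0.2439, 3/41=0.0732
Σ p₁ᵢp₂ᵢ = 0.002127 + 0.099677 + 0.006352 + 0.106048 + 0.001588 = 0.215792
Σp_1ᵢ² = 0.0109² + 0.5109² + 0.0217² + 0.4348² + 0.0217² = 0.000119 + 0.261019 + 0.000471 + 0.189051 + 0.000471 = 0.451131
Σp_2ᵢ² = 0.1951² + 0.1951² + 0.2927² + 0.2439² + 0.0732² = 0.038064 + 0.038064 + 0.085673 + 0.059487 + 0.005358 = 0.226646
O = 0.215792 / √(0.451131 × 0.226646) = 0.215792 / 0.3197609 = 0.6749
O = 0.6749 < 0.8 → No.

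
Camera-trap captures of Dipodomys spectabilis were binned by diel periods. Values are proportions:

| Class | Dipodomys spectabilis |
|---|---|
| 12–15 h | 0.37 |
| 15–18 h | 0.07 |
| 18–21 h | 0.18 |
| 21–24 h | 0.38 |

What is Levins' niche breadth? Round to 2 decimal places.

Σpᵢ² = 0.37² + 0.07² + 0.18² + 0.38² = 0.1369 + 0.0049 + 0.0324 + 0.1444 = 0.3186
B = 1 / 0.3186 = 3.1387

3.14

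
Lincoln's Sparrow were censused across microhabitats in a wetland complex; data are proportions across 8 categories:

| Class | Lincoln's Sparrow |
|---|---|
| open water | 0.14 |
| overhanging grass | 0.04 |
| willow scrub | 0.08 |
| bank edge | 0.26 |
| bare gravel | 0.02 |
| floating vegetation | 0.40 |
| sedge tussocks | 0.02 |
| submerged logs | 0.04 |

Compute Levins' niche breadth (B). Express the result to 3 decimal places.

3.882

Σpᵢ² = 0.14² + 0.04² + 0.08² + 0.26² + 0.02² + 0.40² + 0.02² + 0.04² = 0.0196 + 0.0016 + 0.0064 + 0.0676 + 0.0004 + 0.1600 + 0.0004 + 0.0016 = 0.2576
B = 1 / 0.2576 = 3.88199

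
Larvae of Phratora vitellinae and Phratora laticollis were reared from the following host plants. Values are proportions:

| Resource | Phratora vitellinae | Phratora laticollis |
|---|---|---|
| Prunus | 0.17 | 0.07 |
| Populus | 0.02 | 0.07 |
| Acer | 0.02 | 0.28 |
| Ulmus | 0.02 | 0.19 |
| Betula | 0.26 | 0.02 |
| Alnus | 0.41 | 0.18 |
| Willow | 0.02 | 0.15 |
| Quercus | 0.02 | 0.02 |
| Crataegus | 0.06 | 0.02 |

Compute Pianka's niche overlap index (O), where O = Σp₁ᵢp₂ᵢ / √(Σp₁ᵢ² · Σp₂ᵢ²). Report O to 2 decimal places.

0.48

Σ p₁ᵢp₂ᵢ = 0.0119 + 0.0014 + 0.0056 + 0.0038 + 0.0052 + 0.0738 + 0.0030 + 0.0004 + 0.0012 = 0.1063
Σp_1ᵢ² = 0.17² + 0.02² + 0.02² + 0.02² + 0.26² + 0.41² + 0.02² + 0.02² + 0.06² = 0.0289 + 0.0004 + 0.0004 + 0.0004 + 0.0676 + 0.1681 + 0.0004 + 0.0004 + 0.0036 = 0.2702
Σp_2ᵢ² = 0.07² + 0.07² + 0.28² + 0.19² + 0.02² + 0.18² + 0.15² + 0.02² + 0.02² = 0.0049 + 0.0049 + 0.0784 + 0.0361 + 0.0004 + 0.0324 + 0.0225 + 0.0004 + 0.0004 = 0.1804
O = 0.1063 / √(0.2702 × 0.1804) = 0.1063 / 0.22078 = 0.4815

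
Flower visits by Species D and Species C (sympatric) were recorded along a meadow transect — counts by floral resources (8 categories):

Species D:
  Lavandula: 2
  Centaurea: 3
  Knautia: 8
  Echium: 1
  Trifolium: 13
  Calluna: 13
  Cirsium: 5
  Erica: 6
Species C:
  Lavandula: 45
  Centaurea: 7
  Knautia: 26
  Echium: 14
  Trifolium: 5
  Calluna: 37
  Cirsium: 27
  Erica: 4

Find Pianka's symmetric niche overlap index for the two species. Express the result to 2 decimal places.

0.67

Proportions for Species D (n=51): 2/51=0.0392, 3/51=0.0588, 8/51=0.1569, 1/51=0.0196, 13/51=0.2549, 13/51=0.2549, 5/51=0.0980, 6/51=0.1176
Proportions for Species C (n=165): 45/165=0.2727, 7/165=0.0424, 26/165=0.1576, 14/165=0.0848, 5/165=0.0303, 37/165=0.2242, 27/165=0.1636, 4/165=0.0242
Σ p₁ᵢp₂ᵢ = 0.010690 + 0.002493 + 0.024727 + 0.001662 + 0.007723 + 0.057149 + 0.016033 + 0.002846 = 0.123323
Σp_1ᵢ² = 0.0392² + 0.0588² + 0.1569² + 0.0196² + 0.2549² + 0.2549² + 0.0980² + 0.1176² = 0.001537 + 0.003457 + 0.024618 + 0.000384 + 0.064974 + 0.064974 + 0.009604 + 0.013830 = 0.183378
Σp_2ᵢ² = 0.2727² + 0.0424² + 0.1576² + 0.0848² + 0.0303² + 0.2242² + 0.1636² + 0.0242² = 0.074365 + 0.001798 + 0.024838 + 0.007191 + 0.000918 + 0.050266 + 0.026765 + 0.000586 = 0.186727
O = 0.123323 / √(0.183378 × 0.186727) = 0.123323 / 0.1850449 = 0.6664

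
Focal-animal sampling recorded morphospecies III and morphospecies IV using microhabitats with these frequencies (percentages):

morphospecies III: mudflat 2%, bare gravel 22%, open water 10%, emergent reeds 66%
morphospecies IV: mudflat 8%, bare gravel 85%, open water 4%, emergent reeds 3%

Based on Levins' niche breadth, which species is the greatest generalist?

morphospecies III

Convert percentages to proportions (divide by 100).
Σp_IIIᵢ² = 0.02² + 0.22² + 0.10² + 0.66² = 0.0004 + 0.0484 + 0.0100 + 0.4356 = 0.4944
B_III = 1 / 0.4944 = 2.0227
Σp_IVᵢ² = 0.08² + 0.85² + 0.04² + 0.03² = 0.0064 + 0.7225 + 0.0016 + 0.0009 = 0.7314
B_IV = 1 / 0.7314 = 1.3672
Highest B → broadest niche (most generalist): morphospecies III (B = 2.02).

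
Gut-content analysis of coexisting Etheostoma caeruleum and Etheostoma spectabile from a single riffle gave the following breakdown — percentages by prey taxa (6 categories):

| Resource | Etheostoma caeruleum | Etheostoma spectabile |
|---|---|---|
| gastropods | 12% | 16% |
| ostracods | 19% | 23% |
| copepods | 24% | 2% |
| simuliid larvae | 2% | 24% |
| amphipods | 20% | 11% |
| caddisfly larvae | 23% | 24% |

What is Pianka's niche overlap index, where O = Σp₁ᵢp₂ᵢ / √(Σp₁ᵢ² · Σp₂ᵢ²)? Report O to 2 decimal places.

Convert percentages to proportions (divide by 100).
Σ p₁ᵢp₂ᵢ = 0.0192 + 0.0437 + 0.0048 + 0.0048 + 0.0220 + 0.0552 = 0.1497
Σp_1ᵢ² = 0.12² + 0.19² + 0.24² + 0.02² + 0.20² + 0.23² = 0.0144 + 0.0361 + 0.0576 + 0.0004 + 0.0400 + 0.0529 = 0.2014
Σp_2ᵢ² = 0.16² + 0.23² + 0.02² + 0.24² + 0.11² + 0.24² = 0.0256 + 0.0529 + 0.0004 + 0.0576 + 0.0121 + 0.0576 = 0.2062
O = 0.1497 / √(0.2014 × 0.2062) = 0.1497 / 0.20379 = 0.7346

0.73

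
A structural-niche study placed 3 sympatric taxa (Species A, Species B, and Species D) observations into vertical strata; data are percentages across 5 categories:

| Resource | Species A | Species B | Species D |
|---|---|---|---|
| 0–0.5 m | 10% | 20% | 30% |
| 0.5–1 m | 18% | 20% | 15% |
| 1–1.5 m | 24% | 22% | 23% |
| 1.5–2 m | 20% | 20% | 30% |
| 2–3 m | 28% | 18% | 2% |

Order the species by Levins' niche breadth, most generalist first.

Convert percentages to proportions (divide by 100).
Σp_Aᵢ² = 0.10² + 0.18² + 0.24² + 0.20² + 0.28² = 0.0100 + 0.0324 + 0.0576 + 0.0400 + 0.0784 = 0.2184
B_A = 1 / 0.2184 = 4.5788
Σp_Bᵢ² = 0.20² + 0.20² + 0.22² + 0.20² + 0.18² = 0.0400 + 0.0400 + 0.0484 + 0.0400 + 0.0324 = 0.2008
B_B = 1 / 0.2008 = 4.9801
Σp_Dᵢ² = 0.30² + 0.15² + 0.23² + 0.30² + 0.02² = 0.0900 + 0.0225 + 0.0529 + 0.0900 + 0.0004 = 0.2558
B_D = 1 / 0.2558 = 3.9093
Ranking by B (broadest → narrowest): Species B (4.98) > Species A (4.58) > Species D (3.91)

Species B > Species A > Species D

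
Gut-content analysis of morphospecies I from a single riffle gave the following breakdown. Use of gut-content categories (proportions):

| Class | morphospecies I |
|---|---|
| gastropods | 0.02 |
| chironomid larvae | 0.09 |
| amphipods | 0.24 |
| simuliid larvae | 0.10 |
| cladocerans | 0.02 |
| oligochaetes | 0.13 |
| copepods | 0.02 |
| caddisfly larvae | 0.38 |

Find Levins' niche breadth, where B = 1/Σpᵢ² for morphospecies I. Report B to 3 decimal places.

Σpᵢ² = 0.02² + 0.09² + 0.24² + 0.10² + 0.02² + 0.13² + 0.02² + 0.38² = 0.0004 + 0.0081 + 0.0576 + 0.0100 + 0.0004 + 0.0169 + 0.0004 + 0.1444 = 0.2382
B = 1 / 0.2382 = 4.19815

4.198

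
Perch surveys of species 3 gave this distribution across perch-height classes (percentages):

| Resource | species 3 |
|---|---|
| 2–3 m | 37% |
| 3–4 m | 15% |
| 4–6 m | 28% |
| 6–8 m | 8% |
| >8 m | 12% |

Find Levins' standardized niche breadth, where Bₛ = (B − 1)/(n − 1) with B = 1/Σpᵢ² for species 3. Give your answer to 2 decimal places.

0.72

Convert percentages to proportions (divide by 100).
Σpᵢ² = 0.37² + 0.15² + 0.28² + 0.08² + 0.12² = 0.1369 + 0.0225 + 0.0784 + 0.0064 + 0.0144 = 0.2586
B = 1 / 0.2586 = 3.8670
Bₛ = (B − 1)/(n − 1) = (3.8670 − 1)/(5 − 1) = 2.8670/4 = 0.7168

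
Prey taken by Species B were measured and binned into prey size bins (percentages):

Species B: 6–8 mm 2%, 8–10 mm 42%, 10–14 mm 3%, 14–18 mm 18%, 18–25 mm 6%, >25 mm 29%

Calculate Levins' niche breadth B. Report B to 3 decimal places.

3.358

Convert percentages to proportions (divide by 100).
Σpᵢ² = 0.02² + 0.42² + 0.03² + 0.18² + 0.06² + 0.29² = 0.0004 + 0.1764 + 0.0009 + 0.0324 + 0.0036 + 0.0841 = 0.2978
B = 1 / 0.2978 = 3.35796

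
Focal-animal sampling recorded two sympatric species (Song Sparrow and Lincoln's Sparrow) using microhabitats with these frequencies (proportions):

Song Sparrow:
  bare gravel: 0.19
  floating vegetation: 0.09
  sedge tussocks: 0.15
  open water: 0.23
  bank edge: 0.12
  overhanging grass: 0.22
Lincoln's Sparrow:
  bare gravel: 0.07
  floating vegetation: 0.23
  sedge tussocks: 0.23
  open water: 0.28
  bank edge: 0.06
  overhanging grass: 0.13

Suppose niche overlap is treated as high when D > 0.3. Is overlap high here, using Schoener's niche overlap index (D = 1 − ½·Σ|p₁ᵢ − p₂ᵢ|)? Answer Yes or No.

Σ|p₁ᵢ − p₂ᵢ| = 0.12 + 0.14 + 0.08 + 0.05 + 0.06 + 0.09 = 0.54
D = 1 − ½ × 0.54 = 1 − 0.270 = 0.7300
D = 0.7300 > 0.3 → Yes.

Yes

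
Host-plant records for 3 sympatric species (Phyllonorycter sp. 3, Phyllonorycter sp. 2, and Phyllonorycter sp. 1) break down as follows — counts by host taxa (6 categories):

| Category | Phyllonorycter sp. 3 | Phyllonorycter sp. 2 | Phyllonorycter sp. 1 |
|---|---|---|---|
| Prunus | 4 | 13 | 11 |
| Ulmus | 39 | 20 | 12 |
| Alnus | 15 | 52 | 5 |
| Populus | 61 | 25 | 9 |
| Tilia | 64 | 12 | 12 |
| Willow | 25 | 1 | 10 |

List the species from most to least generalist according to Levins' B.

Phyllonorycter sp. 1 > Phyllonorycter sp. 3 > Phyllonorycter sp. 2

Proportions for Phyllonorycter sp. 3 (n=208): 4/208=0.0192, 39/208=0.1875, 15/208=0.0721, 61/208=0.2933, 64/208=0.3077, 25/208=0.1202
Proportions for Phyllonorycter sp. 2 (n=123): 13/123=0.1057, 20/123=0.1626, 52/123=0.4228, 25/123=0.2033, 12/123=0.0976, 1/123=0.0081
Proportions for Phyllonorycter sp. 1 (n=59): 11/59=0.1864, 12/59=0.2034, 5/59=0.0847, 9/59=0.1525, 12/59=0.2034, 10/59=0.1695
Σp_3ᵢ² = 0.0192² + 0.1875² + 0.0721² + 0.2933² + 0.3077² + 0.1202² = 0.000369 + 0.035156 + 0.005198 + 0.086025 + 0.094679 + 0.014448 = 0.235875
B_3 = 1 / 0.235875 = 4.2395
Σp_2ᵢ² = 0.1057² + 0.1626² + 0.4228² + 0.2033² + 0.0976² + 0.0081² = 0.011172 + 0.026439 + 0.178760 + 0.041331 + 0.009526 + 0.000066 = 0.267294
B_2 = 1 / 0.267294 = 3.7412
Σp_1ᵢ² = 0.1864² + 0.2034² + 0.0847² + 0.1525² + 0.2034² + 0.1695² = 0.034745 + 0.041372 + 0.007174 + 0.023256 + 0.041372 + 0.028730 = 0.176649
B_1 = 1 / 0.176649 = 5.6609
Ranking by B (broadest → narrowest): Phyllonorycter sp. 1 (5.66) > Phyllonorycter sp. 3 (4.24) > Phyllonorycter sp. 2 (3.74)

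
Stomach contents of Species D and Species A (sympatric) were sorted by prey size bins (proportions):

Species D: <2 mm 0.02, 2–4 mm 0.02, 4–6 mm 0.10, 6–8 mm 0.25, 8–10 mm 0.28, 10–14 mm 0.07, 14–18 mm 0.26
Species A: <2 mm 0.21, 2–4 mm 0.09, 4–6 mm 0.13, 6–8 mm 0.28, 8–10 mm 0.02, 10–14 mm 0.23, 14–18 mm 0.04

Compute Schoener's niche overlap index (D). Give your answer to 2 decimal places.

Σ|p₁ᵢ − p₂ᵢ| = 0.19 + 0.07 + 0.03 + 0.03 + 0.26 + 0.16 + 0.22 = 0.96
D = 1 − ½ × 0.96 = 1 − 0.480 = 0.5200

0.52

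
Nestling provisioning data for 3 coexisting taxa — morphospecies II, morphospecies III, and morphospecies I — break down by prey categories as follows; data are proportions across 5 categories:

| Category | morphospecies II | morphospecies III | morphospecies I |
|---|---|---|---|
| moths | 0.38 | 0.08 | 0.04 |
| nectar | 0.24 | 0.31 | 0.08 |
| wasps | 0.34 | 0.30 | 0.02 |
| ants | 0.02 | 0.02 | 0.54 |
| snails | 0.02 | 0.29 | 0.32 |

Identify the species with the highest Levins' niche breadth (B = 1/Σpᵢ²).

Σp_IIᵢ² = 0.38² + 0.24² + 0.34² + 0.02² + 0.02² = 0.1444 + 0.0576 + 0.1156 + 0.0004 + 0.0004 = 0.3184
B_II = 1 / 0.3184 = 3.1407
Σp_IIIᵢ² = 0.08² + 0.31² + 0.30² + 0.02² + 0.29² = 0.0064 + 0.0961 + 0.0900 + 0.0004 + 0.0841 = 0.2770
B_III = 1 / 0.2770 = 3.6101
Σp_Iᵢ² = 0.04² + 0.08² + 0.02² + 0.54² + 0.32² = 0.0016 + 0.0064 + 0.0004 + 0.2916 + 0.1024 = 0.4024
B_I = 1 / 0.4024 = 2.4851
Highest B → broadest niche (most generalist): morphospecies III (B = 3.61).

morphospecies III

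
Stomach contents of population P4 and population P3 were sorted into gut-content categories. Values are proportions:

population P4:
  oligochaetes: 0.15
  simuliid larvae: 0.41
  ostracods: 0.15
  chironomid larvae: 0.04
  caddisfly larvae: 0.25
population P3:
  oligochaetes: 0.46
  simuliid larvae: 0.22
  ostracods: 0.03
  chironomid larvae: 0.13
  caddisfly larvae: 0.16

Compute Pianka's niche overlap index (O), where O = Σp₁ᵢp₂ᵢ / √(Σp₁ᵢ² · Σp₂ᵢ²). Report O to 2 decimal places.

Σ p₁ᵢp₂ᵢ = 0.0690 + 0.0902 + 0.0045 + 0.0052 + 0.0400 = 0.2089
Σp_1ᵢ² = 0.15² + 0.41² + 0.15² + 0.04² + 0.25² = 0.0225 + 0.1681 + 0.0225 + 0.0016 + 0.0625 = 0.2772
Σp_2ᵢ² = 0.46² + 0.22² + 0.03² + 0.13² + 0.16² = 0.2116 + 0.0484 + 0.0009 + 0.0169 + 0.0256 = 0.3034
O = 0.2089 / √(0.2772 × 0.3034) = 0.2089 / 0.29000 = 0.7203

0.72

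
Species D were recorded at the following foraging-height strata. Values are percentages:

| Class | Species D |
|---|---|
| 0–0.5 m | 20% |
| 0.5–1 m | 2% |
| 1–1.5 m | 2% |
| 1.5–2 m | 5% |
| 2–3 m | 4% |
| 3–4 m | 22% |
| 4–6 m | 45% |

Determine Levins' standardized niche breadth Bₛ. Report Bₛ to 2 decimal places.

0.40

Convert percentages to proportions (divide by 100).
Σpᵢ² = 0.20² + 0.02² + 0.02² + 0.05² + 0.04² + 0.22² + 0.45² = 0.0400 + 0.0004 + 0.0004 + 0.0025 + 0.0016 + 0.0484 + 0.2025 = 0.2958
B = 1 / 0.2958 = 3.3807
Bₛ = (B − 1)/(n − 1) = (3.3807 − 1)/(7 − 1) = 2.3807/6 = 0.3968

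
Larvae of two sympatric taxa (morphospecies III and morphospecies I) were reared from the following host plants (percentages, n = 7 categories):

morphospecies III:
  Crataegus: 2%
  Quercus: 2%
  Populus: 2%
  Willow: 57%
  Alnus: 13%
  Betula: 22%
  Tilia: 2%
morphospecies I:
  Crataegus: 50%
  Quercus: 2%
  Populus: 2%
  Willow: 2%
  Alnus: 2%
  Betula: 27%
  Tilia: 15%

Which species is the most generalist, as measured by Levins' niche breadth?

morphospecies I

Convert percentages to proportions (divide by 100).
Σp_IIIᵢ² = 0.02² + 0.02² + 0.02² + 0.57² + 0.13² + 0.22² + 0.02² = 0.0004 + 0.0004 + 0.0004 + 0.3249 + 0.0169 + 0.0484 + 0.0004 = 0.3918
B_III = 1 / 0.3918 = 2.5523
Σp_Iᵢ² = 0.50² + 0.02² + 0.02² + 0.02² + 0.02² + 0.27² + 0.15² = 0.2500 + 0.0004 + 0.0004 + 0.0004 + 0.0004 + 0.0729 + 0.0225 = 0.3470
B_I = 1 / 0.3470 = 2.8818
Highest B → broadest niche (most generalist): morphospecies I (B = 2.88).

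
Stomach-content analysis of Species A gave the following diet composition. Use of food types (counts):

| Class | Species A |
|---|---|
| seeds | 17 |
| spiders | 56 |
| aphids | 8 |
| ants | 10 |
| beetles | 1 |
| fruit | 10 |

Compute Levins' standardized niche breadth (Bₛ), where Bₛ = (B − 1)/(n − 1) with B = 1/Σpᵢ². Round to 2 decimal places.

Proportions for Species A (n=102): 17/102=0.1667, 56/102=0.5490, 8/102=0.0784, 10/102=0.0980, 1/102=0.0098, 10/102=0.0980
Σpᵢ² = 0.1667² + 0.5490² + 0.0784² + 0.0980² + 0.0098² + 0.0980² = 0.027789 + 0.301401 + 0.006147 + 0.009604 + 0.000096 + 0.009604 = 0.354641
B = 1 / 0.354641 = 2.8198
Bₛ = (B − 1)/(n − 1) = (2.8198 − 1)/(6 − 1) = 1.8198/5 = 0.3640

0.36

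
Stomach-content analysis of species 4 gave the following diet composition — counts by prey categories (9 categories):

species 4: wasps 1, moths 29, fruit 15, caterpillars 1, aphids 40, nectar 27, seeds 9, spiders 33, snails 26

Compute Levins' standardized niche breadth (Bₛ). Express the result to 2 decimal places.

0.66

Proportions for species 4 (n=181): 1/181=0.0055, 29/181=0.1602, 15/181=0.0829, 1/181=0.0055, 40/181=0.2210, 27/181=0.1492, 9/181=0.0497, 33/181=0.1823, 26/181=0.1436
Σpᵢ² = 0.0055² + 0.1602² + 0.0829² + 0.0055² + 0.2210² + 0.1492² + 0.0497² + 0.1823² + 0.1436² = 0.000030 + 0.025664 + 0.006872 + 0.000030 + 0.048841 + 0.022261 + 0.002470 + 0.033233 + 0.020621 = 0.160022
B = 1 / 0.160022 = 6.2491
Bₛ = (B − 1)/(n − 1) = (6.2491 − 1)/(9 − 1) = 5.2491/8 = 0.6561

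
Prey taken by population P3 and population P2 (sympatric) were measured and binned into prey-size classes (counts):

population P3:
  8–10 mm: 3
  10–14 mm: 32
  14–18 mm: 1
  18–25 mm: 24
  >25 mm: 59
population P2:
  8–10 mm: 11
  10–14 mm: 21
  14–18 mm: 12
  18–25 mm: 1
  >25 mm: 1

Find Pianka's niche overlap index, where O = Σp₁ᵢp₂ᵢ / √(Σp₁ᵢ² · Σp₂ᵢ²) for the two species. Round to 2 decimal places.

0.42

Proportions for population P3 (n=119): 3/119=0.0252, 32/119=0.2689, 1/119=0.0084, 24/119=0.2017, 59/119=0.4958
Proportions for population P2 (n=46): 11/46=0.2391, 21/46=0.4565, 12/46=0.2609, 1/46=0.0217, 1/46=0.0217
Σ p₁ᵢp₂ᵢ = 0.006025 + 0.122753 + 0.002192 + 0.004377 + 0.010759 = 0.146106
Σp_1ᵢ² = 0.0252² + 0.2689² + 0.0084² + 0.2017² + 0.4958² = 0.000635 + 0.072307 + 0.000071 + 0.040683 + 0.245818 = 0.359514
Σp_2ᵢ² = 0.2391² + 0.4565² + 0.2609² + 0.0217² + 0.0217² = 0.057169 + 0.208392 + 0.068069 + 0.000471 + 0.000471 = 0.334572
O = 0.146106 / √(0.359514 × 0.334572) = 0.146106 / 0.3468189 = 0.4213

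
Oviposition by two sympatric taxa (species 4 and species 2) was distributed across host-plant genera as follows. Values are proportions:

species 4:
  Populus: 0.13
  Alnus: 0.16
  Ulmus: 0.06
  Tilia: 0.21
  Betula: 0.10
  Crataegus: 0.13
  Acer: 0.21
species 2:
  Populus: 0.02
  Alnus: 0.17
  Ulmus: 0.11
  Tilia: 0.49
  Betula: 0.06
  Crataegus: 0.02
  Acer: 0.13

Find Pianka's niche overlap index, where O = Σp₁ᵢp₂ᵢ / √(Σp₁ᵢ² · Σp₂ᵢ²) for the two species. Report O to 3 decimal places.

0.794

Σ p₁ᵢp₂ᵢ = 0.0026 + 0.0272 + 0.0066 + 0.1029 + 0.0060 + 0.0026 + 0.0273 = 0.1752
Σp_1ᵢ² = 0.13² + 0.16² + 0.06² + 0.21² + 0.10² + 0.13² + 0.21² = 0.0169 + 0.0256 + 0.0036 + 0.0441 + 0.0100 + 0.0169 + 0.0441 = 0.1612
Σp_2ᵢ² = 0.02² + 0.17² + 0.11² + 0.49² + 0.06² + 0.02² + 0.13² = 0.0004 + 0.0289 + 0.0121 + 0.2401 + 0.0036 + 0.0004 + 0.0169 = 0.3024
O = 0.1752 / √(0.1612 × 0.3024) = 0.1752 / 0.220787 = 0.79352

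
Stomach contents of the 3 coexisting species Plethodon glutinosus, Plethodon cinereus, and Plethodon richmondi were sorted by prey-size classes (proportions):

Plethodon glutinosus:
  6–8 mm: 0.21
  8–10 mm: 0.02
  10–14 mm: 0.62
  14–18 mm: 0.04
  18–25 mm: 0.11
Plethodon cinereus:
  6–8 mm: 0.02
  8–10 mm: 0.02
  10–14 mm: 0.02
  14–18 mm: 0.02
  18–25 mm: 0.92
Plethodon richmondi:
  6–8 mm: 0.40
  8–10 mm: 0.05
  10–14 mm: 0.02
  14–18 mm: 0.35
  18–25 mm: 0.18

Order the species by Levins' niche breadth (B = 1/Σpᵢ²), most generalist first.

Σp_glutᵢ² = 0.21² + 0.02² + 0.62² + 0.04² + 0.11² = 0.0441 + 0.0004 + 0.3844 + 0.0016 + 0.0121 = 0.4426
B_glut = 1 / 0.4426 = 2.2594
Σp_cineᵢ² = 0.02² + 0.02² + 0.02² + 0.02² + 0.92² = 0.0004 + 0.0004 + 0.0004 + 0.0004 + 0.8464 = 0.8480
B_cine = 1 / 0.8480 = 1.1792
Σp_richᵢ² = 0.40² + 0.05² + 0.02² + 0.35² + 0.18² = 0.1600 + 0.0025 + 0.0004 + 0.1225 + 0.0324 = 0.3178
B_rich = 1 / 0.3178 = 3.1466
Ranking by B (broadest → narrowest): Plethodon richmondi (3.15) > Plethodon glutinosus (2.26) > Plethodon cinereus (1.18)

Plethodon richmondi > Plethodon glutinosus > Plethodon cinereus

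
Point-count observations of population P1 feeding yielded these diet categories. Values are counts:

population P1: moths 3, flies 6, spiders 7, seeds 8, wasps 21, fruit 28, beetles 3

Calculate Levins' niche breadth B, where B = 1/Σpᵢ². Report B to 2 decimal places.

4.15

Proportions for population P1 (n=76): 3/76=0.0395, 6/76=0.0789, 7/76=0.0921, 8/76=0.1053, 21/76=0.2763, 28/76=0.3684, 3/76=0.0395
Σpᵢ² = 0.0395² + 0.0789² + 0.0921² + 0.1053² + 0.2763² + 0.3684² + 0.0395² = 0.001560 + 0.006225 + 0.008482 + 0.011088 + 0.076342 + 0.135719 + 0.001560 = 0.240976
B = 1 / 0.240976 = 4.1498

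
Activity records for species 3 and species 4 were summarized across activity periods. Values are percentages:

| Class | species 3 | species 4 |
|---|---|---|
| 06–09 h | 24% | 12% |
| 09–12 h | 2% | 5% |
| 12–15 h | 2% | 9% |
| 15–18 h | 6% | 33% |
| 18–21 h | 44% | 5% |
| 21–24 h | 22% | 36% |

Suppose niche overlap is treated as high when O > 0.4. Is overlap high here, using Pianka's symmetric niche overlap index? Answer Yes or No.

Convert percentages to proportions (divide by 100).
Σ p₁ᵢp₂ᵢ = 0.0288 + 0.0010 + 0.0018 + 0.0198 + 0.0220 + 0.0792 = 0.1526
Σp_1ᵢ² = 0.24² + 0.02² + 0.02² + 0.06² + 0.44² + 0.22² = 0.0576 + 0.0004 + 0.0004 + 0.0036 + 0.1936 + 0.0484 = 0.3040
Σp_2ᵢ² = 0.12² + 0.05² + 0.09² + 0.33² + 0.05² + 0.36² = 0.0144 + 0.0025 + 0.0081 + 0.1089 + 0.0025 + 0.1296 = 0.2660
O = 0.1526 / √(0.3040 × 0.2660) = 0.1526 / 0.28437 = 0.5366
O = 0.5366 > 0.4 → Yes.

Yes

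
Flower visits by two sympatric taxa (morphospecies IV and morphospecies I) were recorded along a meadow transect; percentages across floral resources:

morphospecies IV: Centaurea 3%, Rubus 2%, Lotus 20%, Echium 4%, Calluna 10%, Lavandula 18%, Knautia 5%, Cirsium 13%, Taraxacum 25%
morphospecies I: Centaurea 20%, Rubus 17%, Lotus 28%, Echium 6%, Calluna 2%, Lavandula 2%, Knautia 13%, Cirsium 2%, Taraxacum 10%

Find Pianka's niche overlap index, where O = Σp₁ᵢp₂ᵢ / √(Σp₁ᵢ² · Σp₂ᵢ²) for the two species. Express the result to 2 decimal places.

Convert percentages to proportions (divide by 100).
Σ p₁ᵢp₂ᵢ = 0.0060 + 0.0034 + 0.0560 + 0.0024 + 0.0020 + 0.0036 + 0.0065 + 0.0026 + 0.0250 = 0.1075
Σp_1ᵢ² = 0.03² + 0.02² + 0.20² + 0.04² + 0.10² + 0.18² + 0.05² + 0.13² + 0.25² = 0.0009 + 0.0004 + 0.0400 + 0.0016 + 0.0100 + 0.0324 + 0.0025 + 0.0169 + 0.0625 = 0.1672
Σp_2ᵢ² = 0.20² + 0.17² + 0.28² + 0.06² + 0.02² + 0.02² + 0.13² + 0.02² + 0.10² = 0.0400 + 0.0289 + 0.0784 + 0.0036 + 0.0004 + 0.0004 + 0.0169 + 0.0004 + 0.0100 = 0.1790
O = 0.1075 / √(0.1672 × 0.1790) = 0.1075 / 0.17300 = 0.6214

0.62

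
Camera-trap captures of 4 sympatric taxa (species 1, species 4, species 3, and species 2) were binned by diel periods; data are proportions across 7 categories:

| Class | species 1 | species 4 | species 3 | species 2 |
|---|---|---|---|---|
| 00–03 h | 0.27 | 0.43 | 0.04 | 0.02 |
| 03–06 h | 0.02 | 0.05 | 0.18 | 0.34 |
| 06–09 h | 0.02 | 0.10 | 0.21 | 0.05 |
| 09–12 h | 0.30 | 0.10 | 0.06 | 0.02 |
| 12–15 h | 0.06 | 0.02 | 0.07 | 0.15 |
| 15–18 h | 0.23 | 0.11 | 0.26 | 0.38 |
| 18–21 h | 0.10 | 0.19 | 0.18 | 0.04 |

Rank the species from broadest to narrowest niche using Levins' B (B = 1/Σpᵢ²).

species 3 > species 1 > species 4 > species 2

Σp_1ᵢ² = 0.27² + 0.02² + 0.02² + 0.30² + 0.06² + 0.23² + 0.10² = 0.0729 + 0.0004 + 0.0004 + 0.0900 + 0.0036 + 0.0529 + 0.0100 = 0.2302
B_1 = 1 / 0.2302 = 4.3440
Σp_4ᵢ² = 0.43² + 0.05² + 0.10² + 0.10² + 0.02² + 0.11² + 0.19² = 0.1849 + 0.0025 + 0.0100 + 0.0100 + 0.0004 + 0.0121 + 0.0361 = 0.2560
B_4 = 1 / 0.2560 = 3.9063
Σp_3ᵢ² = 0.04² + 0.18² + 0.21² + 0.06² + 0.07² + 0.26² + 0.18² = 0.0016 + 0.0324 + 0.0441 + 0.0036 + 0.0049 + 0.0676 + 0.0324 = 0.1866
B_3 = 1 / 0.1866 = 5.3591
Σp_2ᵢ² = 0.02² + 0.34² + 0.05² + 0.02² + 0.15² + 0.38² + 0.04² = 0.0004 + 0.1156 + 0.0025 + 0.0004 + 0.0225 + 0.1444 + 0.0016 = 0.2874
B_2 = 1 / 0.2874 = 3.4795
Ranking by B (broadest → narrowest): species 3 (5.36) > species 1 (4.34) > species 4 (3.91) > species 2 (3.48)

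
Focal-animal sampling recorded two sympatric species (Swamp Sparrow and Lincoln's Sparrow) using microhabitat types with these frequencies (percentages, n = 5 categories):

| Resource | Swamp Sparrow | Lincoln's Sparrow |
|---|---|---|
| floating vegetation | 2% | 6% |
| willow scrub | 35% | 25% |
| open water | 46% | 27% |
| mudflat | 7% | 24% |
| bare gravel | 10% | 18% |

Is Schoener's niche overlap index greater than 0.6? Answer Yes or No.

Yes

Convert percentages to proportions (divide by 100).
Σ|p₁ᵢ − p₂ᵢ| = 0.04 + 0.10 + 0.19 + 0.17 + 0.08 = 0.58
D = 1 − ½ × 0.58 = 1 − 0.290 = 0.7100
D = 0.7100 > 0.6 → Yes.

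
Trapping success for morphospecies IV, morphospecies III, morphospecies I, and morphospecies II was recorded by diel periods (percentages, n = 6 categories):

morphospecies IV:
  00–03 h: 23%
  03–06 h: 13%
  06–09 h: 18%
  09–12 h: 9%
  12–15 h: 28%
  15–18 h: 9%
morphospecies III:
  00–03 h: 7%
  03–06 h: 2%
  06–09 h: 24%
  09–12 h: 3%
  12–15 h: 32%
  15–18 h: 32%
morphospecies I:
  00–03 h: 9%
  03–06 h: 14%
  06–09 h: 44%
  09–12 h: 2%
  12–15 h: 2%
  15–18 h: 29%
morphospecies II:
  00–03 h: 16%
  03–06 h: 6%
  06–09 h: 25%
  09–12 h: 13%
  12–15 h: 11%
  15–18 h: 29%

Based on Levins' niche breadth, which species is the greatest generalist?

Convert percentages to proportions (divide by 100).
Σp_IVᵢ² = 0.23² + 0.13² + 0.18² + 0.09² + 0.28² + 0.09² = 0.0529 + 0.0169 + 0.0324 + 0.0081 + 0.0784 + 0.0081 = 0.1968
B_IV = 1 / 0.1968 = 5.0813
Σp_IIIᵢ² = 0.07² + 0.02² + 0.24² + 0.03² + 0.32² + 0.32² = 0.0049 + 0.0004 + 0.0576 + 0.0009 + 0.1024 + 0.1024 = 0.2686
B_III = 1 / 0.2686 = 3.7230
Σp_Iᵢ² = 0.09² + 0.14² + 0.44² + 0.02² + 0.02² + 0.29² = 0.0081 + 0.0196 + 0.1936 + 0.0004 + 0.0004 + 0.0841 = 0.3062
B_I = 1 / 0.3062 = 3.2658
Σp_IIᵢ² = 0.16² + 0.06² + 0.25² + 0.13² + 0.11² + 0.29² = 0.0256 + 0.0036 + 0.0625 + 0.0169 + 0.0121 + 0.0841 = 0.2048
B_II = 1 / 0.2048 = 4.8828
Highest B → broadest niche (most generalist): morphospecies IV (B = 5.08).

morphospecies IV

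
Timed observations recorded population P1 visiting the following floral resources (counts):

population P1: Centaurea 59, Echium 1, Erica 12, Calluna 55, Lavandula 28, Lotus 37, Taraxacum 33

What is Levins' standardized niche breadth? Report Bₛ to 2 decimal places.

0.69

Proportions for population P1 (n=225): 59/225=0.2622, 1/225=0.0044, 12/225=0.0533, 55/225=0.2444, 28/225=0.1244, 37/225=0.1644, 33/225=0.1467
Σpᵢ² = 0.2622² + 0.0044² + 0.0533² + 0.2444² + 0.1244² + 0.1644² + 0.1467² = 0.068749 + 0.000019 + 0.002841 + 0.059731 + 0.015475 + 0.027027 + 0.021521 = 0.195363
B = 1 / 0.195363 = 5.1187
Bₛ = (B − 1)/(n − 1) = (5.1187 − 1)/(7 − 1) = 4.1187/6 = 0.6865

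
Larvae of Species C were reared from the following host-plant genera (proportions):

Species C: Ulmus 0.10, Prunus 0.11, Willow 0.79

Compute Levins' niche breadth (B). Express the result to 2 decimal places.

1.55

Σpᵢ² = 0.10² + 0.11² + 0.79² = 0.0100 + 0.0121 + 0.6241 = 0.6462
B = 1 / 0.6462 = 1.5475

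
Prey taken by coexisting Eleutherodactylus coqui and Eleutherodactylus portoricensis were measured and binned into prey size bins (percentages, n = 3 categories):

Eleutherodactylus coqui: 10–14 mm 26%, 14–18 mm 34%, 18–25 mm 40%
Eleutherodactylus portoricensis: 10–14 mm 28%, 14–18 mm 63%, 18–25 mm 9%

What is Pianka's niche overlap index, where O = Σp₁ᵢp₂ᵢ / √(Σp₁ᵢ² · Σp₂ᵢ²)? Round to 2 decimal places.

Convert percentages to proportions (divide by 100).
Σ p₁ᵢp₂ᵢ = 0.0728 + 0.2142 + 0.0360 = 0.3230
Σp_1ᵢ² = 0.26² + 0.34² + 0.40² = 0.0676 + 0.1156 + 0.1600 = 0.3432
Σp_2ᵢ² = 0.28² + 0.63² + 0.09² = 0.0784 + 0.3969 + 0.0081 = 0.4834
O = 0.3230 / √(0.3432 × 0.4834) = 0.3230 / 0.40731 = 0.7930

0.79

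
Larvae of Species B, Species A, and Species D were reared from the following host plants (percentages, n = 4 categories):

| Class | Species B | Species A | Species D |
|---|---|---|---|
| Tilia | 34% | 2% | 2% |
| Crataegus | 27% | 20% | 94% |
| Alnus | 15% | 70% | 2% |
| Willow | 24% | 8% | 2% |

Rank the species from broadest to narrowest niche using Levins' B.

Species B > Species A > Species D

Convert percentages to proportions (divide by 100).
Σp_Bᵢ² = 0.34² + 0.27² + 0.15² + 0.24² = 0.1156 + 0.0729 + 0.0225 + 0.0576 = 0.2686
B_B = 1 / 0.2686 = 3.7230
Σp_Aᵢ² = 0.02² + 0.20² + 0.70² + 0.08² = 0.0004 + 0.0400 + 0.4900 + 0.0064 = 0.5368
B_A = 1 / 0.5368 = 1.8629
Σp_Dᵢ² = 0.02² + 0.94² + 0.02² + 0.02² = 0.0004 + 0.8836 + 0.0004 + 0.0004 = 0.8848
B_D = 1 / 0.8848 = 1.1302
Ranking by B (broadest → narrowest): Species B (3.72) > Species A (1.86) > Species D (1.13)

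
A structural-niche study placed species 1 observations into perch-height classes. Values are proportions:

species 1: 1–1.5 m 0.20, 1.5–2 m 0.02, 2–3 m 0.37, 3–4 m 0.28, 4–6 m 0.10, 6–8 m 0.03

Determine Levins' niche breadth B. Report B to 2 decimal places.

3.75

Σpᵢ² = 0.20² + 0.02² + 0.37² + 0.28² + 0.10² + 0.03² = 0.0400 + 0.0004 + 0.1369 + 0.0784 + 0.0100 + 0.0009 = 0.2666
B = 1 / 0.2666 = 3.7509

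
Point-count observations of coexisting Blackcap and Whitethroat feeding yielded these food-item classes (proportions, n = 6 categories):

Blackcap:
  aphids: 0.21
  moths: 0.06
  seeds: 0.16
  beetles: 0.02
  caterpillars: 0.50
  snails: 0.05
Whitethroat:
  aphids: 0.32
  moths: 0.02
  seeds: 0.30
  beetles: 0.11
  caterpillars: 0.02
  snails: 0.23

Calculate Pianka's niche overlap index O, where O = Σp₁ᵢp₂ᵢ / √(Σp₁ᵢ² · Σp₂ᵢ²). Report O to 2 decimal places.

0.48

Σ p₁ᵢp₂ᵢ = 0.0672 + 0.0012 + 0.0480 + 0.0022 + 0.0100 + 0.0115 = 0.1401
Σp_1ᵢ² = 0.21² + 0.06² + 0.16² + 0.02² + 0.50² + 0.05² = 0.0441 + 0.0036 + 0.0256 + 0.0004 + 0.2500 + 0.0025 = 0.3262
Σp_2ᵢ² = 0.32² + 0.02² + 0.30² + 0.11² + 0.02² + 0.23² = 0.1024 + 0.0004 + 0.0900 + 0.0121 + 0.0004 + 0.0529 = 0.2582
O = 0.1401 / √(0.3262 × 0.2582) = 0.1401 / 0.29022 = 0.4827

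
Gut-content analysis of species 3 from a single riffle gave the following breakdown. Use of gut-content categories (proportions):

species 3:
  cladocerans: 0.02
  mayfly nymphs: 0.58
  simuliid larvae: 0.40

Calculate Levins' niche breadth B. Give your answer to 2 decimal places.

2.01

Σpᵢ² = 0.02² + 0.58² + 0.40² = 0.0004 + 0.3364 + 0.1600 = 0.4968
B = 1 / 0.4968 = 2.0129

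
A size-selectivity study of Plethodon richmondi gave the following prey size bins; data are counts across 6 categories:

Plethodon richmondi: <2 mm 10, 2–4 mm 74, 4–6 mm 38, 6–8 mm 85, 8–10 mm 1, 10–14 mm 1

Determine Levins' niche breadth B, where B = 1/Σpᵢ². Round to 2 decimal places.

Proportions for Plethodon richmondi (n=209): 10/209=0.0478, 74/209=0.3541, 38/209=0.1818, 85/209=0.4067, 1/209=0.0048, 1/209=0.0048
Σpᵢ² = 0.0478² + 0.3541² + 0.1818² + 0.4067² + 0.0048² + 0.0048² = 0.002285 + 0.125387 + 0.033051 + 0.165405 + 0.000023 + 0.000023 = 0.326174
B = 1 / 0.326174 = 3.0658

3.07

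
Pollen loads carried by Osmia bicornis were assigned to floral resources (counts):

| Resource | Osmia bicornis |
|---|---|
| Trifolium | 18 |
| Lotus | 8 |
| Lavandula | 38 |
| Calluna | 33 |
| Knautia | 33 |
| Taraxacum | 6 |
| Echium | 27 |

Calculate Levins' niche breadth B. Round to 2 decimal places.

5.56

Proportions for Osmia bicornis (n=163): 18/163=0.1104, 8/163=0.0491, 38/163=0.2331, 33/163=0.2025, 33/163=0.2025, 6/163=0.0368, 27/163=0.1656
Σpᵢ² = 0.1104² + 0.0491² + 0.2331² + 0.2025² + 0.2025² + 0.0368² + 0.1656² = 0.012188 + 0.002411 + 0.054336 + 0.041006 + 0.041006 + 0.001354 + 0.027423 = 0.179724
B = 1 / 0.179724 = 5.5641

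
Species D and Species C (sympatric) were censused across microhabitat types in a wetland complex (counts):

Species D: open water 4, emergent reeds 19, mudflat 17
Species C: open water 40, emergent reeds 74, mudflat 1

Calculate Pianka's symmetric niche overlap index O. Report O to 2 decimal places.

Proportions for Species D (n=40): 4/40=0.1000, 19/40=0.4750, 17/40=0.4250
Proportions for Species C (n=115): 40/115=0.3478, 74/115=0.6435, 1/115=0.0087
Σ p₁ᵢp₂ᵢ = 0.034780 + 0.305663 + 0.003698 = 0.344141
Σp_1ᵢ² = 0.1000² + 0.4750² + 0.4250² = 0.010000 + 0.225625 + 0.180625 = 0.416250
Σp_2ᵢ² = 0.3478² + 0.6435² + 0.0087² = 0.120965 + 0.414092 + 0.000076 = 0.535133
O = 0.344141 / √(0.416250 × 0.535133) = 0.344141 / 0.4719630 = 0.7292

0.73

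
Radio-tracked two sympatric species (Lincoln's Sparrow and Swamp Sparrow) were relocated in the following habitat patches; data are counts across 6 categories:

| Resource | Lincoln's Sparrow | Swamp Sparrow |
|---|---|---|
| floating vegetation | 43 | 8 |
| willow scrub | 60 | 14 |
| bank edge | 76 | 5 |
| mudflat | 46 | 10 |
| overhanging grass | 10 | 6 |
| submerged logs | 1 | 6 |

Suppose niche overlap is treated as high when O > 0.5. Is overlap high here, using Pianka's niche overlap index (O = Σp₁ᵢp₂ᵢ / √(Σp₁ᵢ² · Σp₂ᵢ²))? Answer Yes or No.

Yes

Proportions for Lincoln's Sparrow (n=236): 43/236=0.1822, 60/236=0.2542, 76/236=0.3220, 46/236=0.1949, 10/236=0.0424, 1/236=0.0042
Proportions for Swamp Sparrow (n=49): 8/49=0.1633, 14/49=0.2857, 5/49=0.1020, 10/49=0.2041, 6/49=0.1224, 6/49=0.1224
Σ p₁ᵢp₂ᵢ = 0.029753 + 0.072625 + 0.032844 + 0.039779 + 0.005190 + 0.000514 = 0.180705
Σp_1ᵢ² = 0.1822² + 0.2542² + 0.3220² + 0.1949² + 0.0424² + 0.0042² = 0.033197 + 0.064618 + 0.103684 + 0.037986 + 0.001798 + 0.000018 = 0.241301
Σp_2ᵢ² = 0.1633² + 0.2857² + 0.1020² + 0.2041² + 0.1224² + 0.1224² = 0.026667 + 0.081624 + 0.010404 + 0.041657 + 0.014982 + 0.014982 = 0.190316
O = 0.180705 / √(0.241301 × 0.190316) = 0.180705 / 0.2142976 = 0.8432
O = 0.8432 > 0.5 → Yes.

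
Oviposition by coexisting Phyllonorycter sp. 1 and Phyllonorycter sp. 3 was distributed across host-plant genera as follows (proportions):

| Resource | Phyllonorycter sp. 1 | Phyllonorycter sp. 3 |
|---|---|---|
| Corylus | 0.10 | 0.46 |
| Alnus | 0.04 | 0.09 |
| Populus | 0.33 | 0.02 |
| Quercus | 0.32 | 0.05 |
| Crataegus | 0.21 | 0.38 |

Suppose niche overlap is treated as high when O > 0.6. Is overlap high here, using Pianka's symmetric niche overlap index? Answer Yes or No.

No

Σ p₁ᵢp₂ᵢ = 0.0460 + 0.0036 + 0.0066 + 0.0160 + 0.0798 = 0.1520
Σp_1ᵢ² = 0.10² + 0.04² + 0.33² + 0.32² + 0.21² = 0.0100 + 0.0016 + 0.1089 + 0.1024 + 0.0441 = 0.2670
Σp_2ᵢ² = 0.46² + 0.09² + 0.02² + 0.05² + 0.38² = 0.2116 + 0.0081 + 0.0004 + 0.0025 + 0.1444 = 0.3670
O = 0.1520 / √(0.2670 × 0.3670) = 0.1520 / 0.31303 = 0.4856
O = 0.4856 < 0.6 → No.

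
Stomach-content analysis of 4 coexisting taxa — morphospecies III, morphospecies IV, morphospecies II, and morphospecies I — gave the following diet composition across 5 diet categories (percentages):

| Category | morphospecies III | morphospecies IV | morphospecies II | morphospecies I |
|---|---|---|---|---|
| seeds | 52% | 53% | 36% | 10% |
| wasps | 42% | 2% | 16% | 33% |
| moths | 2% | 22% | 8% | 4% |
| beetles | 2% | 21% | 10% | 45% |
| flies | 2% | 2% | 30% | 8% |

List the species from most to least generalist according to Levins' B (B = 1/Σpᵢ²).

morphospecies II > morphospecies I > morphospecies IV > morphospecies III

Convert percentages to proportions (divide by 100).
Σp_IIIᵢ² = 0.52² + 0.42² + 0.02² + 0.02² + 0.02² = 0.2704 + 0.1764 + 0.0004 + 0.0004 + 0.0004 = 0.4480
B_III = 1 / 0.4480 = 2.2321
Σp_IVᵢ² = 0.53² + 0.02² + 0.22² + 0.21² + 0.02² = 0.2809 + 0.0004 + 0.0484 + 0.0441 + 0.0004 = 0.3742
B_IV = 1 / 0.3742 = 2.6724
Σp_IIᵢ² = 0.36² + 0.16² + 0.08² + 0.10² + 0.30² = 0.1296 + 0.0256 + 0.0064 + 0.0100 + 0.0900 = 0.2616
B_II = 1 / 0.2616 = 3.8226
Σp_Iᵢ² = 0.10² + 0.33² + 0.04² + 0.45² + 0.08² = 0.0100 + 0.1089 + 0.0016 + 0.2025 + 0.0064 = 0.3294
B_I = 1 / 0.3294 = 3.0358
Ranking by B (broadest → narrowest): morphospecies II (3.82) > morphospecies I (3.04) > morphospecies IV (2.67) > morphospecies III (2.23)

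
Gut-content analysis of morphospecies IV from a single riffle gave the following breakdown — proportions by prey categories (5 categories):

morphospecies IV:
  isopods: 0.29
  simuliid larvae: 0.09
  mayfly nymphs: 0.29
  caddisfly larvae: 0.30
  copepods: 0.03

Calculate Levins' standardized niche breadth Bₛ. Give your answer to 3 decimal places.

Σpᵢ² = 0.29² + 0.09² + 0.29² + 0.30² + 0.03² = 0.0841 + 0.0081 + 0.0841 + 0.0900 + 0.0009 = 0.2672
B = 1 / 0.2672 = 3.74251
Bₛ = (B − 1)/(n − 1) = (3.74251 − 1)/(5 − 1) = 2.74251/4 = 0.68563

0.686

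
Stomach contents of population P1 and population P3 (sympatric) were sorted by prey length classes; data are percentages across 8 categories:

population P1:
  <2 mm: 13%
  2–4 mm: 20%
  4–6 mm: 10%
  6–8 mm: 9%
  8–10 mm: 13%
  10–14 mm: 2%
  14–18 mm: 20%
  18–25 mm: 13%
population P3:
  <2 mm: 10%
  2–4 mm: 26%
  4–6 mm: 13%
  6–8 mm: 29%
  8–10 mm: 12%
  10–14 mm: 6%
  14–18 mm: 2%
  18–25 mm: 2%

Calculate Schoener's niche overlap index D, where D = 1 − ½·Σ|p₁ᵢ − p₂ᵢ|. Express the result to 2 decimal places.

0.67

Convert percentages to proportions (divide by 100).
Σ|p₁ᵢ − p₂ᵢ| = 0.03 + 0.06 + 0.03 + 0.20 + 0.01 + 0.04 + 0.18 + 0.11 = 0.66
D = 1 − ½ × 0.66 = 1 − 0.330 = 0.6700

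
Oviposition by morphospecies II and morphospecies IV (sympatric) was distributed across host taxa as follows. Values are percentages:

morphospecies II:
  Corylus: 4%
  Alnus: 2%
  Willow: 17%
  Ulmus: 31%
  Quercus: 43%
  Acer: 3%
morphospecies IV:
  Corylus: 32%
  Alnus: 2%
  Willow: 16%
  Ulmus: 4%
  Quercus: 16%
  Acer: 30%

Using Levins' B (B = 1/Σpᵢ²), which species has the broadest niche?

Convert percentages to proportions (divide by 100).
Σp_IIᵢ² = 0.04² + 0.02² + 0.17² + 0.31² + 0.43² + 0.03² = 0.0016 + 0.0004 + 0.0289 + 0.0961 + 0.1849 + 0.0009 = 0.3128
B_II = 1 / 0.3128 = 3.1969
Σp_IVᵢ² = 0.32² + 0.02² + 0.16² + 0.04² + 0.16² + 0.30² = 0.1024 + 0.0004 + 0.0256 + 0.0016 + 0.0256 + 0.0900 = 0.2456
B_IV = 1 / 0.2456 = 4.0717
Highest B → broadest niche (most generalist): morphospecies IV (B = 4.07).

morphospecies IV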